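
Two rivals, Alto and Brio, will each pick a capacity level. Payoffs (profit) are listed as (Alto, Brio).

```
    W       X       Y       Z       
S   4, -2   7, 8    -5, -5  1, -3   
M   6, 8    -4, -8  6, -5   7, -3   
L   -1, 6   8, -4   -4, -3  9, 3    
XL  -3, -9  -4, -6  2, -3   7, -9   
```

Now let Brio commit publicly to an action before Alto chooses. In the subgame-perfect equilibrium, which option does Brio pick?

Solve by backward induction (Brio leads).
- W → Alto plays M (best of 4, 6, -1, -3); Brio gets 8.
- X → Alto plays L (best of 7, -4, 8, -4); Brio gets -4.
- Y → Alto plays M (best of -5, 6, -4, 2); Brio gets -5.
- Z → Alto plays L (best of 1, 7, 9, 7); Brio gets 3.
Brio's induced payoffs are 8, -4, -5, 3, so Brio commits to W. Subgame-perfect outcome: (M, W) with payoffs (6, 8).

W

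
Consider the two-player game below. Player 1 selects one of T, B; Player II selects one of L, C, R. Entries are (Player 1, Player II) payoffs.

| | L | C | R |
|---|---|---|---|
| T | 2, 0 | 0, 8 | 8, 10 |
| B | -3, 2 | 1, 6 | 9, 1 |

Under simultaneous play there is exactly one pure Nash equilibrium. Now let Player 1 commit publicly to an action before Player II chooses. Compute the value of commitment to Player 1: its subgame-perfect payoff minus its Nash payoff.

7

Work backward from Player II's decision.
- T: BR = R, leader payoff 8.
- B: BR = C, leader payoff 1.
Maximizing over 8, 1, Player 1 chooses T. Subgame-perfect outcome: (T, R) with payoffs (8, 10).
For the simultaneous game, intersect best replies.
Player 1's best replies: L→T; C→B; R→B.
Player II's best replies: T→R; B→C.
The unique mutual best reply is (B, C), giving (1, 6).
Player 1's commitment gain: 8 − 1 = 7.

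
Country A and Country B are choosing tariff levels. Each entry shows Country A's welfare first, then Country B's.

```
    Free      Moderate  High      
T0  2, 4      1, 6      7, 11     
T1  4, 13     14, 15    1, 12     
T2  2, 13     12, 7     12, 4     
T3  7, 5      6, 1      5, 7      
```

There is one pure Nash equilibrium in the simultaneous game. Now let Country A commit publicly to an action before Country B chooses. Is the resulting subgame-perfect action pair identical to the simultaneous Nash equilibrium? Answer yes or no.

Country B best-responds to each possible Country A move:
- T0: Country B compares 4, 6, 11 and picks High; Country A would get 7.
- T1: Country B compares 13, 15, 12 and picks Moderate; Country A would get 14.
- T2: Country B compares 13, 7, 4 and picks Free; Country A would get 2.
- T3: Country B compares 5, 1, 7 and picks High; Country A would get 5.
Country A's induced payoffs are 7, 14, 2, 5, so Country A commits to T1. Subgame-perfect outcome: (T1, Moderate) with payoffs (14, 15).
For the simultaneous game, intersect best replies.
Country A's best replies: Free→T3; Moderate→T1; High→T2.
Country B's best replies: T0→High; T1→Moderate; T2→Free; T3→High.
Only (T1, Moderate) has each player best-responding; Nash payoffs (14, 15).
Sequential outcome (T1, Moderate) coincides with the Nash profile (T1, Moderate).

yes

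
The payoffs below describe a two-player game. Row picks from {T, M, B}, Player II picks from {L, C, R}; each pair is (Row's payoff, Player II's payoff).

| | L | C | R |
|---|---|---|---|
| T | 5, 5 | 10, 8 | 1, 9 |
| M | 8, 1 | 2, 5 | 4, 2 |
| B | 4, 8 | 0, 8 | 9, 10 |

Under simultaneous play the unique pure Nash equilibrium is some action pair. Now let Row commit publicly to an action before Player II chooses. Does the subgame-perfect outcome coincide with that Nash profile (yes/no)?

yes

Backward induction with Row moving first.
- T: Player II compares 5, 8, 9 and picks R; Row would get 1.
- M: Player II compares 1, 5, 2 and picks C; Row would get 2.
- B: Player II compares 8, 8, 10 and picks R; Row would get 9.
Maximizing over 1, 2, 9, Row chooses B. Subgame-perfect outcome: (B, R) with payoffs (9, 10).
Under simultaneous play:
Row's best replies: L→M; C→T; R→B.
Player II's best replies: T→R; M→C; B→R.
The unique mutual best reply is (B, R), giving (9, 10).
Sequential outcome (B, R) coincides with the Nash profile (B, R).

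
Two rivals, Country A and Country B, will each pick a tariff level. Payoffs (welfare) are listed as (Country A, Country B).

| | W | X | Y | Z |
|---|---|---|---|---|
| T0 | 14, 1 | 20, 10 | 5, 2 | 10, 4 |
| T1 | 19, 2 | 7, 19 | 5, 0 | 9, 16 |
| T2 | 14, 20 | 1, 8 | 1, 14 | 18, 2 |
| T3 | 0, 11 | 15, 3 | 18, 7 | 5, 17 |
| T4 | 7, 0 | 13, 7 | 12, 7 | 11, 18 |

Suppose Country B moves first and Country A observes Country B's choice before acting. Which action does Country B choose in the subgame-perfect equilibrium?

X

Country A best-responds to each possible Country B move:
- W: BR = T1, leader payoff 2.
- X: BR = T0, leader payoff 10.
- Y: BR = T3, leader payoff 7.
- Z: BR = T2, leader payoff 2.
Country B's induced payoffs are 2, 10, 7, 2, so Country B commits to X. Subgame-perfect outcome: (T0, X) with payoffs (20, 10).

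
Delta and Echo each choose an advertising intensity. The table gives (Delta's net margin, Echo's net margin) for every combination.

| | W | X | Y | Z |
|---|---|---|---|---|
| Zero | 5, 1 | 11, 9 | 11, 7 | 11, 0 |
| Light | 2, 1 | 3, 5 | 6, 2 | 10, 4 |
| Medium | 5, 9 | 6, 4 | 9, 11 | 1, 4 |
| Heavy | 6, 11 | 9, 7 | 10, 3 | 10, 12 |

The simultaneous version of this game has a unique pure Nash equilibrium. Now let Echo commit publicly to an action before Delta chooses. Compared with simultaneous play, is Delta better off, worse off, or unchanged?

Delta best-responds to each possible Echo move:
- W: Delta compares 5, 2, 5, 6 and picks Heavy; Echo would get 11.
- X: Delta compares 11, 3, 6, 9 and picks Zero; Echo would get 9.
- Y: Delta compares 11, 6, 9, 10 and picks Zero; Echo would get 7.
- Z: Delta compares 11, 10, 1, 10 and picks Zero; Echo would get 0.
Among 11, 9, 7, 0, the best is 11 at W. Subgame-perfect outcome: (Heavy, W) with payoffs (6, 11).
Now find the simultaneous Nash equilibrium.
Delta's best replies: W→Heavy; X→Zero; Y→Zero; Z→Zero.
Echo's best replies: Zero→X; Light→X; Medium→Y; Heavy→Z.
Only (Zero, X) has each player best-responding; Nash payoffs (11, 9).
Delta earns 6 sequentially versus 11 at the Nash outcome: worse off.

worse off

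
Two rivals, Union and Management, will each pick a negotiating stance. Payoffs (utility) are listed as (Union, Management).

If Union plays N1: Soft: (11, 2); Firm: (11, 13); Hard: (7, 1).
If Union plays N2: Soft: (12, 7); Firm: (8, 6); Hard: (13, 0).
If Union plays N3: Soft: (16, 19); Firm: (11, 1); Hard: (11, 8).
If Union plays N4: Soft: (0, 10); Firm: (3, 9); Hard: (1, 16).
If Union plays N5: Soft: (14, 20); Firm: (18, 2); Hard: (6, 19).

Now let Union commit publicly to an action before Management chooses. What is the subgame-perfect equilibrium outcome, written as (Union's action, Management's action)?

Work backward from Management's decision.
- N1: Management compares 2, 13, 1 and picks Firm; Union would get 11.
- N2: Management compares 7, 6, 0 and picks Soft; Union would get 12.
- N3: Management compares 19, 1, 8 and picks Soft; Union would get 16.
- N4: Management compares 10, 9, 16 and picks Hard; Union would get 1.
- N5: Management compares 20, 2, 19 and picks Soft; Union would get 14.
Among 11, 12, 16, 1, 14, the best is 16 at N3. Subgame-perfect outcome: (N3, Soft) with payoffs (16, 19).

(N3, Soft)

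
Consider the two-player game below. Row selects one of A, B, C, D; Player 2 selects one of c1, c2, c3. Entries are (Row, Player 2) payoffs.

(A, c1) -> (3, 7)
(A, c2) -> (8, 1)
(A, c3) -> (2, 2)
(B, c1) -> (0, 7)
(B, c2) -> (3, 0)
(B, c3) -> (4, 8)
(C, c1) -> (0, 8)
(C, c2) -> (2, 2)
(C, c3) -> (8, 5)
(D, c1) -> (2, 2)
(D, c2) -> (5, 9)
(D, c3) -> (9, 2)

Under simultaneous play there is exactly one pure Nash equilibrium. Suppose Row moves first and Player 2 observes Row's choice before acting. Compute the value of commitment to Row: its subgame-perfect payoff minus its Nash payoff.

2

Backward induction with Row moving first.
- A: Player 2 compares 7, 1, 2 and picks c1; Row would get 3.
- B: Player 2 compares 7, 0, 8 and picks c3; Row would get 4.
- C: Player 2 compares 8, 2, 5 and picks c1; Row would get 0.
- D: Player 2 compares 2, 9, 2 and picks c2; Row would get 5.
Row's induced payoffs are 3, 4, 0, 5, so Row commits to D. Subgame-perfect outcome: (D, c2) with payoffs (5, 9).
Now find the simultaneous Nash equilibrium.
Row's best replies: c1→A; c2→A; c3→D.
Player 2's best replies: A→c1; B→c3; C→c1; D→c2.
Only (A, c1) has each player best-responding; Nash payoffs (3, 7).
Row's commitment gain: 5 − 3 = 2.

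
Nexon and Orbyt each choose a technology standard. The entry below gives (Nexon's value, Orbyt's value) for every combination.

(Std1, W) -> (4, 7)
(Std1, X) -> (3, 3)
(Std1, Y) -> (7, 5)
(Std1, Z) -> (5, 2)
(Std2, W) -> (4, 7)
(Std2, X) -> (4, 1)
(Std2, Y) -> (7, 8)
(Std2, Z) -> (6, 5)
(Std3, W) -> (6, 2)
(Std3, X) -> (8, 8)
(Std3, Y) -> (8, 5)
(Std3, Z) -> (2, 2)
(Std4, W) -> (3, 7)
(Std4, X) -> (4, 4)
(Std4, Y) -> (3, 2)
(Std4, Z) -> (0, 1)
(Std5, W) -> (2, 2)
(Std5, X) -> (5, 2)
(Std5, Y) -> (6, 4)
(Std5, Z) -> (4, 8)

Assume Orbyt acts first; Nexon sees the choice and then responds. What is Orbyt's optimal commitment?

Backward induction with Orbyt moving first.
- W: BR = Std3, leader payoff 2.
- X: BR = Std3, leader payoff 8.
- Y: BR = Std3, leader payoff 5.
- Z: BR = Std2, leader payoff 5.
Maximizing over 2, 8, 5, 5, Orbyt chooses X. Subgame-perfect outcome: (Std3, X) with payoffs (8, 8).

X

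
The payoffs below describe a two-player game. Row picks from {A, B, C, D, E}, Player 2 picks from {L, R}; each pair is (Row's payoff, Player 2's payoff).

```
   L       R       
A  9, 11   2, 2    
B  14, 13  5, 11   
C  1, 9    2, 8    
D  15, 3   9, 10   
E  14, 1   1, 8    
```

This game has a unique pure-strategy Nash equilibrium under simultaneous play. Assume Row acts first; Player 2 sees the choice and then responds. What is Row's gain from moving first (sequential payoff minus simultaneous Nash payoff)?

Backward induction with Row moving first.
- A → Player 2 plays L (best of 11, 2); Row gets 9.
- B → Player 2 plays L (best of 13, 11); Row gets 14.
- C → Player 2 plays L (best of 9, 8); Row gets 1.
- D → Player 2 plays R (best of 3, 10); Row gets 9.
- E → Player 2 plays R (best of 1, 8); Row gets 1.
Maximizing over 9, 14, 1, 9, 1, Row chooses B. Subgame-perfect outcome: (B, L) with payoffs (14, 13).
Now find the simultaneous Nash equilibrium.
Row's best replies: L→D; R→D.
Player 2's best replies: A→L; B→L; C→L; D→R; E→R.
Only (D, R) has each player best-responding; Nash payoffs (9, 10).
Row's commitment gain: 14 − 9 = 5.

5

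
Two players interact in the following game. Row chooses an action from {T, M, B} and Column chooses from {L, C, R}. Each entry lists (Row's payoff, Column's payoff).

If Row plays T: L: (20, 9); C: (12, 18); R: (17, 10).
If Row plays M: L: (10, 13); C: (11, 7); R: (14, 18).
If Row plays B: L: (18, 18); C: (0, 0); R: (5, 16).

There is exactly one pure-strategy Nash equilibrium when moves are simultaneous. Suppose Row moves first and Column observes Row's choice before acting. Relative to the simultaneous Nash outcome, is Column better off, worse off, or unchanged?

unchanged

Work backward from Column's decision.
- T: BR = C, leader payoff 12.
- M: BR = R, leader payoff 14.
- B: BR = L, leader payoff 18.
Row's induced payoffs are 12, 14, 18, so Row commits to B. Subgame-perfect outcome: (B, L) with payoffs (18, 18).
For the simultaneous game, intersect best replies.
Row's best replies: L→T; C→T; R→T.
Column's best replies: T→C; M→R; B→L.
The unique mutual best reply is (T, C), giving (12, 18).
Column earns 18 sequentially versus 18 at the Nash outcome: unchanged.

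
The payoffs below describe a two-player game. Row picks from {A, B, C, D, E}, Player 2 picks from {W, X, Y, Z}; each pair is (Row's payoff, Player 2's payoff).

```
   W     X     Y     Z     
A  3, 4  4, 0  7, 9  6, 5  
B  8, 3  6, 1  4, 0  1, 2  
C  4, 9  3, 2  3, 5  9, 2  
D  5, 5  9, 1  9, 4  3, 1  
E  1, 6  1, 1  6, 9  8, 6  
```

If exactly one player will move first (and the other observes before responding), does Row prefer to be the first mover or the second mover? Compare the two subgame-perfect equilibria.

second

If Row leads: Player 2's best replies are A→Y, B→W, C→W, D→W, E→Y; Row's induced payoffs 7, 8, 4, 5, 6; outcome (B, W), payoffs (8, 3).
If Player 2 leads: Row's best replies are W→B, X→D, Y→D, Z→C; Player 2's induced payoffs 3, 1, 4, 2; outcome (D, Y), payoffs (9, 4).
Row gets 8 moving first and 9 moving second, so Row prefers to move second.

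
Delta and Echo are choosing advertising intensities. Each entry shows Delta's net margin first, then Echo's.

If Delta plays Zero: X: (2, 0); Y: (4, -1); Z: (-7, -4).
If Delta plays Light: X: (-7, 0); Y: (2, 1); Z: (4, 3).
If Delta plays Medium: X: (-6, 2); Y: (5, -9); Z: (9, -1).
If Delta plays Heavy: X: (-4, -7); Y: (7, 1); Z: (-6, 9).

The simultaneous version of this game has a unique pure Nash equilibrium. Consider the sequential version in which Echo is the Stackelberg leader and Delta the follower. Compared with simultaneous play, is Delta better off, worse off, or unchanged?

better off

Work backward from Delta's decision.
- X: Delta compares 2, -7, -6, -4 and picks Zero; Echo would get 0.
- Y: Delta compares 4, 2, 5, 7 and picks Heavy; Echo would get 1.
- Z: Delta compares -7, 4, 9, -6 and picks Medium; Echo would get -1.
Echo's induced payoffs are 0, 1, -1, so Echo commits to Y. Subgame-perfect outcome: (Heavy, Y) with payoffs (7, 1).
Now find the simultaneous Nash equilibrium.
Delta's best replies: X→Zero; Y→Heavy; Z→Medium.
Echo's best replies: Zero→X; Light→Z; Medium→X; Heavy→Z.
Only (Zero, X) has each player best-responding; Nash payoffs (2, 0).
Delta earns 7 sequentially versus 2 at the Nash outcome: better off.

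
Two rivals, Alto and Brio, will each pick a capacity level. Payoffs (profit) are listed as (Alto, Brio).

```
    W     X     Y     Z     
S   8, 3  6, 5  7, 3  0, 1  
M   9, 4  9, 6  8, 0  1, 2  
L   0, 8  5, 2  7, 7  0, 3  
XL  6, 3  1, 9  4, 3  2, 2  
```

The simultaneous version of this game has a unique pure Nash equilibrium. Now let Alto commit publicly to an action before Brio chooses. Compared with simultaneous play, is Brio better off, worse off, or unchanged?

Work backward from Brio's decision.
- S: BR = X, leader payoff 6.
- M: BR = X, leader payoff 9.
- L: BR = W, leader payoff 0.
- XL: BR = X, leader payoff 1.
Maximizing over 6, 9, 0, 1, Alto chooses M. Subgame-perfect outcome: (M, X) with payoffs (9, 6).
Under simultaneous play:
Alto's best replies: W→M; X→M; Y→M; Z→XL.
Brio's best replies: S→X; M→X; L→W; XL→X.
Only (M, X) has each player best-responding; Nash payoffs (9, 6).
Brio earns 6 sequentially versus 6 at the Nash outcome: unchanged.

unchanged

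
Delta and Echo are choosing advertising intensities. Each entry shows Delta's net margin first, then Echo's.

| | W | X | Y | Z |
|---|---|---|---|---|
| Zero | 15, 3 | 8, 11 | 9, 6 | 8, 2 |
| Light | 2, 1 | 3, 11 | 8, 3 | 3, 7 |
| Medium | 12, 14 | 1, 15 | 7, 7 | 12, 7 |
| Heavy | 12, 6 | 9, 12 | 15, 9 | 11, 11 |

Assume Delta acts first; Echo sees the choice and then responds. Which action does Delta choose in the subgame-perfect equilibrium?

Echo best-responds to each possible Delta move:
- Zero → Echo plays X (best of 3, 11, 6, 2); Delta gets 8.
- Light → Echo plays X (best of 1, 11, 3, 7); Delta gets 3.
- Medium → Echo plays X (best of 14, 15, 7, 7); Delta gets 1.
- Heavy → Echo plays X (best of 6, 12, 9, 11); Delta gets 9.
Delta's induced payoffs are 8, 3, 1, 9, so Delta commits to Heavy. Subgame-perfect outcome: (Heavy, X) with payoffs (9, 12).

Heavy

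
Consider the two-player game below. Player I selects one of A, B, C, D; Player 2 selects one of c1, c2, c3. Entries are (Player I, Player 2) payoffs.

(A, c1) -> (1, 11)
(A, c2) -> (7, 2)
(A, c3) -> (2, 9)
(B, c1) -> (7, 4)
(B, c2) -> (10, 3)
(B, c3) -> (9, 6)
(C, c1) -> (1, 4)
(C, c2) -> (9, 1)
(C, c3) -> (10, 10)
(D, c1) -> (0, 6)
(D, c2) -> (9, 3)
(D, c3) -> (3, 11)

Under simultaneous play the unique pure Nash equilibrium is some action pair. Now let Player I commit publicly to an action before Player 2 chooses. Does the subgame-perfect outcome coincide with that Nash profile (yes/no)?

yes

Solve by backward induction (Player I leads).
- A: Player 2 compares 11, 2, 9 and picks c1; Player I would get 1.
- B: Player 2 compares 4, 3, 6 and picks c3; Player I would get 9.
- C: Player 2 compares 4, 1, 10 and picks c3; Player I would get 10.
- D: Player 2 compares 6, 3, 11 and picks c3; Player I would get 3.
Maximizing over 1, 9, 10, 3, Player I chooses C. Subgame-perfect outcome: (C, c3) with payoffs (10, 10).
Now find the simultaneous Nash equilibrium.
Player I's best replies: c1→B; c2→B; c3→C.
Player 2's best replies: A→c1; B→c3; C→c3; D→c3.
Only (C, c3) has each player best-responding; Nash payoffs (10, 10).
Sequential outcome (C, c3) coincides with the Nash profile (C, c3).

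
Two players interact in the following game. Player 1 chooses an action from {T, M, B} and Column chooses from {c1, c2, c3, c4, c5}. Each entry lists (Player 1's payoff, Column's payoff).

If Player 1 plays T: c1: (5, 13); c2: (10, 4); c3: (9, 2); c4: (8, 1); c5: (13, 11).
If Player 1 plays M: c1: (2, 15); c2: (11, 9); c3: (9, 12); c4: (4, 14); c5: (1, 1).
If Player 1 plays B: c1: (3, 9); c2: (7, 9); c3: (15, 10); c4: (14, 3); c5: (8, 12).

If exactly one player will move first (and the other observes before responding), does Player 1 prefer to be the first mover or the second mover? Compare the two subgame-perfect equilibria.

If Player 1 leads: Column's best replies are T→c1, M→c1, B→c5; Player 1's induced payoffs 5, 2, 8; outcome (B, c5), payoffs (8, 12).
If Column leads: Player 1's best replies are c1→T, c2→M, c3→B, c4→B, c5→T; Column's induced payoffs 13, 9, 10, 3, 11; outcome (T, c1), payoffs (5, 13).
Player 1 gets 8 moving first and 5 moving second, so Player 1 prefers to move first.

first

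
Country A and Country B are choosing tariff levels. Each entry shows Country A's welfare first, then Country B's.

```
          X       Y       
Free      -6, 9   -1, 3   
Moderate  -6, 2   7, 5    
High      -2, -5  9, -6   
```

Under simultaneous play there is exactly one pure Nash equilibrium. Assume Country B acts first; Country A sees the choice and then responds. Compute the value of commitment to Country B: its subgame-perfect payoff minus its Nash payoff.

Work backward from Country A's decision.
- X → Country A plays High (best of -6, -6, -2); Country B gets -5.
- Y → Country A plays High (best of -1, 7, 9); Country B gets -6.
Among -5, -6, the best is -5 at X. Subgame-perfect outcome: (High, X) with payoffs (-2, -5).
For the simultaneous game, intersect best replies.
Country A's best replies: X→High; Y→High.
Country B's best replies: Free→X; Moderate→Y; High→X.
The unique mutual best reply is (High, X), giving (-2, -5).
Country B's commitment gain: -5 − -5 = 0.

0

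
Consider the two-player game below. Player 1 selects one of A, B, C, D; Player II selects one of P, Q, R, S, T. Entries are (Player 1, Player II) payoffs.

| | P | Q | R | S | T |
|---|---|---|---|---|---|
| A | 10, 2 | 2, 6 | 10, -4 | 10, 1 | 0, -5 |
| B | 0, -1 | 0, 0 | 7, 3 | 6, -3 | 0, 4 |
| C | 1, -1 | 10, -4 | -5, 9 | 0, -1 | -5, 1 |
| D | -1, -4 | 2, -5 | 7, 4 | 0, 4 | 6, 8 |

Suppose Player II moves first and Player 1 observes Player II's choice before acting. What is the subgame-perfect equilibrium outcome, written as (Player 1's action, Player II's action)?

(D, T)

Work backward from Player 1's decision.
- P: BR = A, leader payoff 2.
- Q: BR = C, leader payoff -4.
- R: BR = A, leader payoff -4.
- S: BR = A, leader payoff 1.
- T: BR = D, leader payoff 8.
Player II's induced payoffs are 2, -4, -4, 1, 8, so Player II commits to T. Subgame-perfect outcome: (D, T) with payoffs (6, 8).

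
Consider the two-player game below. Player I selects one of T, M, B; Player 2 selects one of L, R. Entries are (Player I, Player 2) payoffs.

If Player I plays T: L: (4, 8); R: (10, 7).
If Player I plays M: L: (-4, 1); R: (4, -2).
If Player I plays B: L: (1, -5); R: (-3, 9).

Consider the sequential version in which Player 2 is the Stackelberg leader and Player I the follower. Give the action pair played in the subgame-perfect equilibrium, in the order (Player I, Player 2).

Backward induction with Player 2 moving first.
- L: BR = T, leader payoff 8.
- R: BR = T, leader payoff 7.
Player 2's induced payoffs are 8, 7, so Player 2 commits to L. Subgame-perfect outcome: (T, L) with payoffs (4, 8).

(T, L)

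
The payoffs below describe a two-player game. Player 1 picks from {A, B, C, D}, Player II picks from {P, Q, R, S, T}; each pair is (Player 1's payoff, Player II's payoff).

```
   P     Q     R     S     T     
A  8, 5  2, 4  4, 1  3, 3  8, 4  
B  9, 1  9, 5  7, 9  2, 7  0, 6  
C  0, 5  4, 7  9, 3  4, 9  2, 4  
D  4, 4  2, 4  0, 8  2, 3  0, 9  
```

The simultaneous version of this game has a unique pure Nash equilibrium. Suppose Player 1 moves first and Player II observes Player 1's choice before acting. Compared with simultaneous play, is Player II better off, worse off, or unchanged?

Backward induction with Player 1 moving first.
- A: Player II compares 5, 4, 1, 3, 4 and picks P; Player 1 would get 8.
- B: Player II compares 1, 5, 9, 7, 6 and picks R; Player 1 would get 7.
- C: Player II compares 5, 7, 3, 9, 4 and picks S; Player 1 would get 4.
- D: Player II compares 4, 4, 8, 3, 9 and picks T; Player 1 would get 0.
Maximizing over 8, 7, 4, 0, Player 1 chooses A. Subgame-perfect outcome: (A, P) with payoffs (8, 5).
For the simultaneous game, intersect best replies.
Player 1's best replies: P→B; Q→B; R→C; S→C; T→A.
Player II's best replies: A→P; B→R; C→S; D→T.
The unique mutual best reply is (C, S), giving (4, 9).
Player II earns 5 sequentially versus 9 at the Nash outcome: worse off.

worse off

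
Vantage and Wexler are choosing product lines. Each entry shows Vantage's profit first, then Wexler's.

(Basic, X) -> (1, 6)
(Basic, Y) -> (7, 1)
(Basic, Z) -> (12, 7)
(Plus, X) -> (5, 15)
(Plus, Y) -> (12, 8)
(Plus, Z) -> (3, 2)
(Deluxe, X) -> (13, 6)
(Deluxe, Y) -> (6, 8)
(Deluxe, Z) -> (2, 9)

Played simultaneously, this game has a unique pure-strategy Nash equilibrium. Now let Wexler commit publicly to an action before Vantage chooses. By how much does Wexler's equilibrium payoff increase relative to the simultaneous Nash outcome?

1

Solve by backward induction (Wexler leads).
- X: BR = Deluxe, leader payoff 6.
- Y: BR = Plus, leader payoff 8.
- Z: BR = Basic, leader payoff 7.
Maximizing over 6, 8, 7, Wexler chooses Y. Subgame-perfect outcome: (Plus, Y) with payoffs (12, 8).
For the simultaneous game, intersect best replies.
Vantage's best replies: X→Deluxe; Y→Plus; Z→Basic.
Wexler's best replies: Basic→Z; Plus→X; Deluxe→Z.
Only (Basic, Z) has each player best-responding; Nash payoffs (12, 7).
Wexler's commitment gain: 8 − 7 = 1.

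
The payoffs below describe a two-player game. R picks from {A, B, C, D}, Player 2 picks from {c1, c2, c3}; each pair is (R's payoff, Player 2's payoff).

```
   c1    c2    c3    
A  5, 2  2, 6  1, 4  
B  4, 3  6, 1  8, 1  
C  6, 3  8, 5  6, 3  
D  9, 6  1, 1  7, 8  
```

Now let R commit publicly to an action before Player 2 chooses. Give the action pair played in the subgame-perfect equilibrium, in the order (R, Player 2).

(C, c2)

Backward induction with R moving first.
- A: Player 2 compares 2, 6, 4 and picks c2; R would get 2.
- B: Player 2 compares 3, 1, 1 and picks c1; R would get 4.
- C: Player 2 compares 3, 5, 3 and picks c2; R would get 8.
- D: Player 2 compares 6, 1, 8 and picks c3; R would get 7.
Among 2, 4, 8, 7, the best is 8 at C. Subgame-perfect outcome: (C, c2) with payoffs (8, 5).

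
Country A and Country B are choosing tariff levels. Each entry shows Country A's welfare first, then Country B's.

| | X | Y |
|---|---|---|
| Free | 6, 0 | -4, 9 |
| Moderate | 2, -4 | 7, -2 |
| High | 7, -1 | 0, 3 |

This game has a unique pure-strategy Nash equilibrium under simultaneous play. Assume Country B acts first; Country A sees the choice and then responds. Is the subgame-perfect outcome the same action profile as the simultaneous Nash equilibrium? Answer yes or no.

Backward induction with Country B moving first.
- X: BR = High, leader payoff -1.
- Y: BR = Moderate, leader payoff -2.
Maximizing over -1, -2, Country B chooses X. Subgame-perfect outcome: (High, X) with payoffs (7, -1).
Under simultaneous play:
Country A's best replies: X→High; Y→Moderate.
Country B's best replies: Free→Y; Moderate→Y; High→Y.
Only (Moderate, Y) has each player best-responding; Nash payoffs (7, -2).
Sequential outcome (High, X) differs from the Nash profile (Moderate, Y).

no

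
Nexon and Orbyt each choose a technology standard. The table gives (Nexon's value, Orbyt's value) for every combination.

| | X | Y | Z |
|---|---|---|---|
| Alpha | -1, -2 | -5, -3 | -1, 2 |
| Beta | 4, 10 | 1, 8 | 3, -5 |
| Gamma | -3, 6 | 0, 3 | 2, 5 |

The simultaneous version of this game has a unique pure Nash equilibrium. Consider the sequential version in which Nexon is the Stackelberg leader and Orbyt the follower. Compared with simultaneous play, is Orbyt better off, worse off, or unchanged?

unchanged

Work backward from Orbyt's decision.
- Alpha: BR = Z, leader payoff -1.
- Beta: BR = X, leader payoff 4.
- Gamma: BR = X, leader payoff -3.
Maximizing over -1, 4, -3, Nexon chooses Beta. Subgame-perfect outcome: (Beta, X) with payoffs (4, 10).
For the simultaneous game, intersect best replies.
Nexon's best replies: X→Beta; Y→Beta; Z→Beta.
Orbyt's best replies: Alpha→Z; Beta→X; Gamma→X.
Only (Beta, X) has each player best-responding; Nash payoffs (4, 10).
Orbyt earns 10 sequentially versus 10 at the Nash outcome: unchanged.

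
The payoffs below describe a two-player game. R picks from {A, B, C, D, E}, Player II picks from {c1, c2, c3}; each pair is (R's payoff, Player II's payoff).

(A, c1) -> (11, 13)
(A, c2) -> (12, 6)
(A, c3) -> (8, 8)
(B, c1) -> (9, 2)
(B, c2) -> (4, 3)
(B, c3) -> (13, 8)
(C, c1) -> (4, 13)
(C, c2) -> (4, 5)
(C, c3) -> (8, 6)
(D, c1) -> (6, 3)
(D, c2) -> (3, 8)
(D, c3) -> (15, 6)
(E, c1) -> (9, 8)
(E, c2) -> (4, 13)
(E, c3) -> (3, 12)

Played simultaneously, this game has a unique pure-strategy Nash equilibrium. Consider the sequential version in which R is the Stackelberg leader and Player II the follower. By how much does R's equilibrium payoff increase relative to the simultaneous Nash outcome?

2

Backward induction with R moving first.
- A: BR = c1, leader payoff 11.
- B: BR = c3, leader payoff 13.
- C: BR = c1, leader payoff 4.
- D: BR = c2, leader payoff 3.
- E: BR = c2, leader payoff 4.
R's induced payoffs are 11, 13, 4, 3, 4, so R commits to B. Subgame-perfect outcome: (B, c3) with payoffs (13, 8).
Under simultaneous play:
R's best replies: c1→A; c2→A; c3→D.
Player II's best replies: A→c1; B→c3; C→c1; D→c2; E→c2.
Only (A, c1) has each player best-responding; Nash payoffs (11, 13).
R's commitment gain: 13 − 11 = 2.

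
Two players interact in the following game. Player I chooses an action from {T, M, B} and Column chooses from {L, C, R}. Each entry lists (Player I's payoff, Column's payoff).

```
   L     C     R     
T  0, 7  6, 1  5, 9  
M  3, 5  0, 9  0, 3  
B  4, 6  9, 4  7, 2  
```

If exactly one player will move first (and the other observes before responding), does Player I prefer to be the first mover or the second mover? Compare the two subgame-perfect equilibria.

first

If Player I leads: Column's best replies are T→R, M→C, B→L; Player I's induced payoffs 5, 0, 4; outcome (T, R), payoffs (5, 9).
If Column leads: Player I's best replies are L→B, C→B, R→B; Column's induced payoffs 6, 4, 2; outcome (B, L), payoffs (4, 6).
Player I gets 5 moving first and 4 moving second, so Player I prefers to move first.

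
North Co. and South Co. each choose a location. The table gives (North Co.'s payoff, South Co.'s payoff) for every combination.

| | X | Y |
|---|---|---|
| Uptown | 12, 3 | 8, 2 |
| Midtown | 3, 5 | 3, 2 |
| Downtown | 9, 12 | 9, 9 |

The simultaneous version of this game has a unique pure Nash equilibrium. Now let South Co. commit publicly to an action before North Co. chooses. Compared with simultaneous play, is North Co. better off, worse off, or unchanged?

worse off

Backward induction with South Co. moving first.
- X → North Co. plays Uptown (best of 12, 3, 9); South Co. gets 3.
- Y → North Co. plays Downtown (best of 8, 3, 9); South Co. gets 9.
Among 3, 9, the best is 9 at Y. Subgame-perfect outcome: (Downtown, Y) with payoffs (9, 9).
Under simultaneous play:
North Co.'s best replies: X→Uptown; Y→Downtown.
South Co.'s best replies: Uptown→X; Midtown→X; Downtown→X.
Only (Uptown, X) has each player best-responding; Nash payoffs (12, 3).
North Co. earns 9 sequentially versus 12 at the Nash outcome: worse off.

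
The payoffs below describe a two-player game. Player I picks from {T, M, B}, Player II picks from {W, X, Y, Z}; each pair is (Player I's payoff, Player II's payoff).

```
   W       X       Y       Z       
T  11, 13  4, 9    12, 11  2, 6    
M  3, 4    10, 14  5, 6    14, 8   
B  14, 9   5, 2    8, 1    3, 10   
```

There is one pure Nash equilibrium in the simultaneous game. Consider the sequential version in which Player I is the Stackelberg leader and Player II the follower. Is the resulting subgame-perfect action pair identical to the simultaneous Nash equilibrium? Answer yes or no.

Solve by backward induction (Player I leads).
- T: BR = W, leader payoff 11.
- M: BR = X, leader payoff 10.
- B: BR = Z, leader payoff 3.
Player I's induced payoffs are 11, 10, 3, so Player I commits to T. Subgame-perfect outcome: (T, W) with payoffs (11, 13).
Under simultaneous play:
Player I's best replies: W→B; X→M; Y→T; Z→M.
Player II's best replies: T→W; M→X; B→Z.
Only (M, X) has each player best-responding; Nash payoffs (10, 14).
Sequential outcome (T, W) differs from the Nash profile (M, X).

no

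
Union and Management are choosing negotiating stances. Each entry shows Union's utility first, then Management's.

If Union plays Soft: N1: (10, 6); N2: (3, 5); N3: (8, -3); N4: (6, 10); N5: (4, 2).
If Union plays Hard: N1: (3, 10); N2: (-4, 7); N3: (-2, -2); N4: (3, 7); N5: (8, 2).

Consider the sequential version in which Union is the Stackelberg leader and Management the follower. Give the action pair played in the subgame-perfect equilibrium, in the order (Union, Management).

Backward induction with Union moving first.
- Soft → Management plays N4 (best of 6, 5, -3, 10, 2); Union gets 6.
- Hard → Management plays N1 (best of 10, 7, -2, 7, 2); Union gets 3.
Union's induced payoffs are 6, 3, so Union commits to Soft. Subgame-perfect outcome: (Soft, N4) with payoffs (6, 10).

(Soft, N4)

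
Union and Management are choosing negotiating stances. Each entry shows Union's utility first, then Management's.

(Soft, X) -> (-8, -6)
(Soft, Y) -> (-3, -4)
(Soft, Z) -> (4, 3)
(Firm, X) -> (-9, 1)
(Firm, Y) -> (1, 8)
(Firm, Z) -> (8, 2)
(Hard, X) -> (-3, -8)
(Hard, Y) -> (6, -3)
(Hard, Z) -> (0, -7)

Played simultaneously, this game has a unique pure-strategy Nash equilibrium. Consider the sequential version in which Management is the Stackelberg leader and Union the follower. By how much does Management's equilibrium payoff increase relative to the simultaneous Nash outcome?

Work backward from Union's decision.
- X → Union plays Hard (best of -8, -9, -3); Management gets -8.
- Y → Union plays Hard (best of -3, 1, 6); Management gets -3.
- Z → Union plays Firm (best of 4, 8, 0); Management gets 2.
Among -8, -3, 2, the best is 2 at Z. Subgame-perfect outcome: (Firm, Z) with payoffs (8, 2).
Now find the simultaneous Nash equilibrium.
Union's best replies: X→Hard; Y→Hard; Z→Firm.
Management's best replies: Soft→Z; Firm→Y; Hard→Y.
Only (Hard, Y) has each player best-responding; Nash payoffs (6, -3).
Management's commitment gain: 2 − -3 = 5.

5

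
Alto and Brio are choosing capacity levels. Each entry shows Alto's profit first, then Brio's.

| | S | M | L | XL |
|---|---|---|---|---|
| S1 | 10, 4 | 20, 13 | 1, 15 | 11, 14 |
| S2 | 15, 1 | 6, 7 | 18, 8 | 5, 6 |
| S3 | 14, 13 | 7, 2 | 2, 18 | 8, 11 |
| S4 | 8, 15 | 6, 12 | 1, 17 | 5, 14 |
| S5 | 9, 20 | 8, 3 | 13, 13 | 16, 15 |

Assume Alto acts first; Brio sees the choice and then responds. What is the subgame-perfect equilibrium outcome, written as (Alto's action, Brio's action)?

(S2, L)

Backward induction with Alto moving first.
- S1: BR = L, leader payoff 1.
- S2: BR = L, leader payoff 18.
- S3: BR = L, leader payoff 2.
- S4: BR = L, leader payoff 1.
- S5: BR = S, leader payoff 9.
Alto's induced payoffs are 1, 18, 2, 1, 9, so Alto commits to S2. Subgame-perfect outcome: (S2, L) with payoffs (18, 8).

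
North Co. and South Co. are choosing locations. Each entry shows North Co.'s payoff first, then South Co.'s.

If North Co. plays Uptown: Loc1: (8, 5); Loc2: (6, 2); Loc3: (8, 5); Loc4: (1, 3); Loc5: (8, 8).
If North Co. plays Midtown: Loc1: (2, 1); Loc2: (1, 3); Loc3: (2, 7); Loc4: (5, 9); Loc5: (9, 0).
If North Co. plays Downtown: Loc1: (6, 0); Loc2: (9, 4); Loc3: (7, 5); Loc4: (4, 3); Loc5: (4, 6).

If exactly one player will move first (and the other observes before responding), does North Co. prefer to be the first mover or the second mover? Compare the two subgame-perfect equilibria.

first

If North Co. leads: South Co.'s best replies are Uptown→Loc5, Midtown→Loc4, Downtown→Loc5; North Co.'s induced payoffs 8, 5, 4; outcome (Uptown, Loc5), payoffs (8, 8).
If South Co. leads: North Co.'s best replies are Loc1→Uptown, Loc2→Downtown, Loc3→Uptown, Loc4→Midtown, Loc5→Midtown; South Co.'s induced payoffs 5, 4, 5, 9, 0; outcome (Midtown, Loc4), payoffs (5, 9).
North Co. gets 8 moving first and 5 moving second, so North Co. prefers to move first.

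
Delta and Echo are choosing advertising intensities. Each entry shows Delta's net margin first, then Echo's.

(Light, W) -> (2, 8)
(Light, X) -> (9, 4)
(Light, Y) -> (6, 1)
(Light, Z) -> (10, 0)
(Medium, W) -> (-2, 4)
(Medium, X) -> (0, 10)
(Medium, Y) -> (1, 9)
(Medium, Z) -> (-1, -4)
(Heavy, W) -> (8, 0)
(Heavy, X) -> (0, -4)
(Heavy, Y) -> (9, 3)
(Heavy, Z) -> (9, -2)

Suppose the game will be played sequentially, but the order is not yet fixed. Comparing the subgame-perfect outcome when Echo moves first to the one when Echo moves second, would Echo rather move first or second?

If Delta leads: Echo's best replies are Light→W, Medium→X, Heavy→Y; Delta's induced payoffs 2, 0, 9; outcome (Heavy, Y), payoffs (9, 3).
If Echo leads: Delta's best replies are W→Heavy, X→Light, Y→Heavy, Z→Light; Echo's induced payoffs 0, 4, 3, 0; outcome (Light, X), payoffs (9, 4).
Echo gets 4 moving first and 3 moving second, so Echo prefers to move first.

first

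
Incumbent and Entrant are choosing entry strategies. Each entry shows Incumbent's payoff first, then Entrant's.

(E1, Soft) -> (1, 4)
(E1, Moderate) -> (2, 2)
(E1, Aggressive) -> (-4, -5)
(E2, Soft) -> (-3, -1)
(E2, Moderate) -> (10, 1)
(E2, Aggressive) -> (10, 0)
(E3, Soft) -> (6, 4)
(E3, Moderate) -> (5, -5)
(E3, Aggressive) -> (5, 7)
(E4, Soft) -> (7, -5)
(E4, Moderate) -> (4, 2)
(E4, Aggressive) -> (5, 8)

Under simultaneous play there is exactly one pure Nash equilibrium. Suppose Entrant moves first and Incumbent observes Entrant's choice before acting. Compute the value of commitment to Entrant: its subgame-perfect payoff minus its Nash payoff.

0

Work backward from Incumbent's decision.
- Soft: Incumbent compares 1, -3, 6, 7 and picks E4; Entrant would get -5.
- Moderate: Incumbent compares 2, 10, 5, 4 and picks E2; Entrant would get 1.
- Aggressive: Incumbent compares -4, 10, 5, 5 and picks E2; Entrant would get 0.
Entrant's induced payoffs are -5, 1, 0, so Entrant commits to Moderate. Subgame-perfect outcome: (E2, Moderate) with payoffs (10, 1).
For the simultaneous game, intersect best replies.
Incumbent's best replies: Soft→E4; Moderate→E2; Aggressive→E2.
Entrant's best replies: E1→Soft; E2→Moderate; E3→Aggressive; E4→Aggressive.
The unique mutual best reply is (E2, Moderate), giving (10, 1).
Entrant's commitment gain: 1 − 1 = 0.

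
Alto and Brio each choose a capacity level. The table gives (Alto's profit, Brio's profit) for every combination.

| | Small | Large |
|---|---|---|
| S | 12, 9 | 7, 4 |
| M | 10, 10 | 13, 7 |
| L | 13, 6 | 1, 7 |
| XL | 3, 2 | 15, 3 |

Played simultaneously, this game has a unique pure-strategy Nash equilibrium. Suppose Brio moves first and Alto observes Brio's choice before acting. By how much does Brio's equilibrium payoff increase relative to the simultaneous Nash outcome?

Work backward from Alto's decision.
- Small → Alto plays L (best of 12, 10, 13, 3); Brio gets 6.
- Large → Alto plays XL (best of 7, 13, 1, 15); Brio gets 3.
Brio's induced payoffs are 6, 3, so Brio commits to Small. Subgame-perfect outcome: (L, Small) with payoffs (13, 6).
Now find the simultaneous Nash equilibrium.
Alto's best replies: Small→L; Large→XL.
Brio's best replies: S→Small; M→Small; L→Large; XL→Large.
The unique mutual best reply is (XL, Large), giving (15, 3).
Brio's commitment gain: 6 − 3 = 3.

3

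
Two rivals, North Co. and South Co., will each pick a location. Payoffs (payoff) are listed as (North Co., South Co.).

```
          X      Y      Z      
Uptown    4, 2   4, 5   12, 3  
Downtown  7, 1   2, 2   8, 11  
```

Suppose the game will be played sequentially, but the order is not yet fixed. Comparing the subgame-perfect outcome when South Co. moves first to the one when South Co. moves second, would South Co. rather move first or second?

second

If North Co. leads: South Co.'s best replies are Uptown→Y, Downtown→Z; North Co.'s induced payoffs 4, 8; outcome (Downtown, Z), payoffs (8, 11).
If South Co. leads: North Co.'s best replies are X→Downtown, Y→Uptown, Z→Uptown; South Co.'s induced payoffs 1, 5, 3; outcome (Uptown, Y), payoffs (4, 5).
South Co. gets 5 moving first and 11 moving second, so South Co. prefers to move second.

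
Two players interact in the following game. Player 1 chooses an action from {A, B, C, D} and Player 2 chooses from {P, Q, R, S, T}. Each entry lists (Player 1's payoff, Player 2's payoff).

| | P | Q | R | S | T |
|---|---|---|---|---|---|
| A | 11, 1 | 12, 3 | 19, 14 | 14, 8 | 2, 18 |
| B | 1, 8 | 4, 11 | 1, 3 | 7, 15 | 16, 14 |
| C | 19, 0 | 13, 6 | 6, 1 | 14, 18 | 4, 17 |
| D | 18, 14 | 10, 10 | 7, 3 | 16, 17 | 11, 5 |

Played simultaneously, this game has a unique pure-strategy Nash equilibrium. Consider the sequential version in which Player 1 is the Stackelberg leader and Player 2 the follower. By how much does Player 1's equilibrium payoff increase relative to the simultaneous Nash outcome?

Player 2 best-responds to each possible Player 1 move:
- A: Player 2 compares 1, 3, 14, 8, 18 and picks T; Player 1 would get 2.
- B: Player 2 compares 8, 11, 3, 15, 14 and picks S; Player 1 would get 7.
- C: Player 2 compares 0, 6, 1, 18, 17 and picks S; Player 1 would get 14.
- D: Player 2 compares 14, 10, 3, 17, 5 and picks S; Player 1 would get 16.
Maximizing over 2, 7, 14, 16, Player 1 chooses D. Subgame-perfect outcome: (D, S) with payoffs (16, 17).
Now find the simultaneous Nash equilibrium.
Player 1's best replies: P→C; Q→C; R→A; S→D; T→B.
Player 2's best replies: A→T; B→S; C→S; D→S.
Only (D, S) has each player best-responding; Nash payoffs (16, 17).
Player 1's commitment gain: 16 − 16 = 0.

0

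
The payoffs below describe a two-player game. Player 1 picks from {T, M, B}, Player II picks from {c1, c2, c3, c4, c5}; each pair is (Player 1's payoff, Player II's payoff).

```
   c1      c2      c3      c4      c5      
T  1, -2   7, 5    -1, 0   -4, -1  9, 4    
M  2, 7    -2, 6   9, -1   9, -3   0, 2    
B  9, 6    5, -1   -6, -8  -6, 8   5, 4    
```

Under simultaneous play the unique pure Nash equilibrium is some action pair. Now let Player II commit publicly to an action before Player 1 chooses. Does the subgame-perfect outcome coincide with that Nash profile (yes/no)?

no

Work backward from Player 1's decision.
- c1 → Player 1 plays B (best of 1, 2, 9); Player II gets 6.
- c2 → Player 1 plays T (best of 7, -2, 5); Player II gets 5.
- c3 → Player 1 plays M (best of -1, 9, -6); Player II gets -1.
- c4 → Player 1 plays M (best of -4, 9, -6); Player II gets -3.
- c5 → Player 1 plays T (best of 9, 0, 5); Player II gets 4.
Maximizing over 6, 5, -1, -3, 4, Player II chooses c1. Subgame-perfect outcome: (B, c1) with payoffs (9, 6).
Now find the simultaneous Nash equilibrium.
Player 1's best replies: c1→B; c2→T; c3→M; c4→M; c5→T.
Player II's best replies: T→c2; M→c1; B→c4.
The unique mutual best reply is (T, c2), giving (7, 5).
Sequential outcome (B, c1) differs from the Nash profile (T, c2).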